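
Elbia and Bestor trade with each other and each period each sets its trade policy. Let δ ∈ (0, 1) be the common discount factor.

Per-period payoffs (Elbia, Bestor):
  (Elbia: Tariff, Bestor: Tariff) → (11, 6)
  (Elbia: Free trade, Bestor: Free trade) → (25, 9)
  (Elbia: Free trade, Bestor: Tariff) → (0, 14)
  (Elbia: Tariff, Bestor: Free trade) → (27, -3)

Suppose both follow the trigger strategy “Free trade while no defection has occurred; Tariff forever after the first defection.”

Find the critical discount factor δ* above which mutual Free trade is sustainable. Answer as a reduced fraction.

5/8

Elbia: cooperation gives 25 each period; deviation gives 27 once then 11 forever.
  25/(1−δ) ≥ 27 + 11δ/(1−δ) ⇒ δ ≥ 2/16 = 1/8.
Bestor: cooperation gives 9 each period; deviation gives 14 once then 6 forever.
  δ ≥ 5/8.
Both must hold, so the binding constraint is Bestor's: δ ≥ 5/8.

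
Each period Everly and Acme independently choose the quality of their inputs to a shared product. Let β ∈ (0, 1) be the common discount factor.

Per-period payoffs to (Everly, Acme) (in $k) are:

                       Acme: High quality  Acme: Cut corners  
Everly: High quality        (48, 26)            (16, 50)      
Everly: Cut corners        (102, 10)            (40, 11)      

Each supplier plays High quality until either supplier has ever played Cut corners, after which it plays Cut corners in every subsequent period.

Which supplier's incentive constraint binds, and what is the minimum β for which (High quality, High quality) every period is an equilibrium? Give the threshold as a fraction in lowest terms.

Everly; β ≥ 27/31

Everly: cooperation gives 48 each period; deviation gives 102 once then 40 forever.
  48/(1−β) ≥ 102 + 40β/(1−β) ⇒ β ≥ 54/62 = 27/31.
Acme: cooperation gives 26 each period; deviation gives 50 once then 11 forever.
  β ≥ 24/39 = 8/13.
Both must hold, so the binding constraint is Everly's: β ≥ 27/31.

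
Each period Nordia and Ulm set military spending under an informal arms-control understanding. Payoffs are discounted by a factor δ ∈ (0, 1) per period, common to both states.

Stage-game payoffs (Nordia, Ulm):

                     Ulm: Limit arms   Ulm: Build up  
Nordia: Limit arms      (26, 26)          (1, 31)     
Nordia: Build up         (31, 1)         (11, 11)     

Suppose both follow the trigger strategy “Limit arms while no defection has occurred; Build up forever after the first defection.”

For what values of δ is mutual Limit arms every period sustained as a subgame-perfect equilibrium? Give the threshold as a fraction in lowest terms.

One-period gain from deviating is 31 − 26 = 5. The loss is 26 − 11 = 15 in every subsequent period, with present value 15·δ/(1−δ).
Deviation is unprofitable when 15·δ/(1−δ) ≥ 5, i.e. δ/(1−δ) ≥ 1/3.
Equivalently δ ≥ 5/(5+15) = 1/4.

1/4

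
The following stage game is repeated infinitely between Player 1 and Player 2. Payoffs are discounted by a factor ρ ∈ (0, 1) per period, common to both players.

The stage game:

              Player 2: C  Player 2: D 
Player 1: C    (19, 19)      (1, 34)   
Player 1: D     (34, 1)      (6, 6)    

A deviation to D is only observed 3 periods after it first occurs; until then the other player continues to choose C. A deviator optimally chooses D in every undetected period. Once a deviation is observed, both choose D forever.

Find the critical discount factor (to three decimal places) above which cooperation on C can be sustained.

The best deviation is to choose D for all 3 undetected periods, earning 34 each, then 6 forever once detected.
Deviation value: 34(1−ρ^3)/(1−ρ) + 6ρ^3/(1−ρ); cooperation value: 19/(1−ρ).
IC: 19 ≥ 34(1−ρ^3) + 6ρ^3 = 34 − 28ρ^3.
So ρ^3 ≥ 15/28, giving ρ ≥ (15/28)^(1/3) ≈ 0.812.

0.812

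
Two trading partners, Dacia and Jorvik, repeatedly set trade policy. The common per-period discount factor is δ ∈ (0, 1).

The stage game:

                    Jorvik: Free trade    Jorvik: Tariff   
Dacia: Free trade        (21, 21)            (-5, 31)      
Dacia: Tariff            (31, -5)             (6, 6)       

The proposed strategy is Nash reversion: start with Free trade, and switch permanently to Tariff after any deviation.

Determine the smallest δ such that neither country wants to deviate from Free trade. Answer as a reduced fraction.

2/5

21/(1−δ) ≥ 31 + 6δ/(1−δ)
21 ≥ 31 − 25δ
δ ≥ 10/25 = 2/5.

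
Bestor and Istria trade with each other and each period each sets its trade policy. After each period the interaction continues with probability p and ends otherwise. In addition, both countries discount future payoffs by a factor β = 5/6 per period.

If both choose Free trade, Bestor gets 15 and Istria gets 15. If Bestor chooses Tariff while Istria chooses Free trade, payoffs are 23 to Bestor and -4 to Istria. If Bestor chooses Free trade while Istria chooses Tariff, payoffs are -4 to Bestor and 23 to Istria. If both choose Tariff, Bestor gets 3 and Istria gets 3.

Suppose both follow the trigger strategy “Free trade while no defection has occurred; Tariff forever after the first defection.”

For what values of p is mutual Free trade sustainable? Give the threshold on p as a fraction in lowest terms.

With continuation probability p and discount β, the effective per-period discount factor is βp.
Grim-trigger IC: βp ≥ (23−15)/(23−3) = 2/5.
So p ≥ (2/5)/(5/6) = 12/25.

12/25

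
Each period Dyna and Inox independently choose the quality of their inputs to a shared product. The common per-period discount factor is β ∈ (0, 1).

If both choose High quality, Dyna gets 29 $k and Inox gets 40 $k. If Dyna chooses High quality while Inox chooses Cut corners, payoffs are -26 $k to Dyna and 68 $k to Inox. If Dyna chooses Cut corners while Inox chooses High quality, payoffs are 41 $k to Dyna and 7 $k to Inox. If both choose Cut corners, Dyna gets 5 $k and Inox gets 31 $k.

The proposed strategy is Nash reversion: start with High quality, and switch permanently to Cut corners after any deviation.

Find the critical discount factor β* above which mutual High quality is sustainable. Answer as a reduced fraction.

28/37

Dyna's threshold: (41−29)/(41−5) = 1/3.
Inox's threshold: (68−40)/(68−31) = 28/37.
1/3 < 28/37, so Inox binds and β* = 28/37.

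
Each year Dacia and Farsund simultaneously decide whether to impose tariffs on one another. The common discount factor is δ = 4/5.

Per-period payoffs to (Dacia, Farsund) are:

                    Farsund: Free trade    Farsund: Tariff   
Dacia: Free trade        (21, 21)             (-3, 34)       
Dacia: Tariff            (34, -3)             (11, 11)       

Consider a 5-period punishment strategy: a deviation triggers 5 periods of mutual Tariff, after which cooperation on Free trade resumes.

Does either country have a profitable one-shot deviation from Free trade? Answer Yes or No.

IC: δ+…+δ^5 ≥ (34−21)/(21−11) = 13/10.
At δ = 4/5: partial sum = 2.6893 ≥ 1.3000. Cooperation sustainable.

No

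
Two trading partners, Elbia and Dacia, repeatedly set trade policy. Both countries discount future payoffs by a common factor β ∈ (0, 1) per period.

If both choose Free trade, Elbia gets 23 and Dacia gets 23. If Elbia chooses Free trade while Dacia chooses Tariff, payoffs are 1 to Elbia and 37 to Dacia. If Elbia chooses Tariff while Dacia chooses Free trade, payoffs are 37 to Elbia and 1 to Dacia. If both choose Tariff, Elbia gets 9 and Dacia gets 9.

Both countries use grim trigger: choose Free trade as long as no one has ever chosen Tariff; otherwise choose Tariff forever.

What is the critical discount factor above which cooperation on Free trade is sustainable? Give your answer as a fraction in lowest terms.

1/2

23/(1−β) ≥ 37 + 9β/(1−β)
23 ≥ 37 − 28β
β ≥ 14/28 = 1/2.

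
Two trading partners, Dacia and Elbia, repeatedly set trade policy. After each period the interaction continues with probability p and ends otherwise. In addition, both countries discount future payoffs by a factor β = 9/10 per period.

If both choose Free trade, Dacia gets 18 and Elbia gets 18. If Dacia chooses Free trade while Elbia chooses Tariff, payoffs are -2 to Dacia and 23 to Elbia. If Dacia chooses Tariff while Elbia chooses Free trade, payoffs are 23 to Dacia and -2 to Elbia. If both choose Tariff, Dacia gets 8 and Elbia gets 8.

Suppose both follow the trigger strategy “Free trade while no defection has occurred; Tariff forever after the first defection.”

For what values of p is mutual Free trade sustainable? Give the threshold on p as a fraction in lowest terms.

Expected continuation weight on next period's payoff is β·p = 9/10·p, which plays the role of the discount factor.
Cooperation requires 9/10·p ≥ (23−18)/(23−8) = 1/3, hence p ≥ 10/27.

10/27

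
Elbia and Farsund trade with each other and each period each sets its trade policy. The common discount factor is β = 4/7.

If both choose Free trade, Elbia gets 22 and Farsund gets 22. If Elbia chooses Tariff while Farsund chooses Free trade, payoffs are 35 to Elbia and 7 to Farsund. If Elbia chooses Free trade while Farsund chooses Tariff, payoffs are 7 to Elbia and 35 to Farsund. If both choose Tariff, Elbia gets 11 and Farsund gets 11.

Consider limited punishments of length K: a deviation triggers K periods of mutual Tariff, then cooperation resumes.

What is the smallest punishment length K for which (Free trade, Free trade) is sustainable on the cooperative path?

4

IC: β(1−β^K)/(1−β) ≥ (35−22)/(22−11) = 13/11.
With β = 4/7: need 1 − β^K ≥ 13/11·(1−4/7)/(4/7), i.e. β^K ≤ 0.1136.
Since (4/7)^3 = 0.1866 and (4/7)^4 = 0.1066, the smallest such K is 4.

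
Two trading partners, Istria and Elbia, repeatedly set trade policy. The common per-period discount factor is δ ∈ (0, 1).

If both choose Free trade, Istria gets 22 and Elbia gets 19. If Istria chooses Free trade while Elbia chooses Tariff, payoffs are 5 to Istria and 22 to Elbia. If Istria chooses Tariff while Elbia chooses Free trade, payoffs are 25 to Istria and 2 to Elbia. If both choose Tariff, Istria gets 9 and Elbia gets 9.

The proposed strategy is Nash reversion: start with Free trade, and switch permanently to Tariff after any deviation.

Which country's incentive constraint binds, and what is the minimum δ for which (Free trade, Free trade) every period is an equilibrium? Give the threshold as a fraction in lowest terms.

Elbia; δ ≥ 3/13

For Istria: deviation gain 25−22 = 3, per-period punishment loss 22−9 = 13. IC gives δ ≥ 3/16.
For Elbia: gain 3, loss 10 per period, so δ ≥ 3/13.
The tighter constraint is Elbia's, so cooperation needs δ ≥ 3/13.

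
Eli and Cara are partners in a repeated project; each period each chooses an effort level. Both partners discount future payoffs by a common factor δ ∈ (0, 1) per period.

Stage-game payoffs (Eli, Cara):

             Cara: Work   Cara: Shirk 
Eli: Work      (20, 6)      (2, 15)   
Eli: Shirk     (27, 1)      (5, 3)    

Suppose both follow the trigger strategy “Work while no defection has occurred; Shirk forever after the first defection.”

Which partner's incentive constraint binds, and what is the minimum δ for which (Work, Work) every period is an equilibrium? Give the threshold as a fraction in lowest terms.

Eli: cooperation gives 20 each period; deviation gives 27 once then 5 forever.
  20/(1−δ) ≥ 27 + 5δ/(1−δ) ⇒ δ ≥ 7/22.
Cara: cooperation gives 6 each period; deviation gives 15 once then 3 forever.
  δ ≥ 9/12 = 3/4.
Both must hold, so the binding constraint is Cara's: δ ≥ 3/4.

Cara; δ ≥ 3/4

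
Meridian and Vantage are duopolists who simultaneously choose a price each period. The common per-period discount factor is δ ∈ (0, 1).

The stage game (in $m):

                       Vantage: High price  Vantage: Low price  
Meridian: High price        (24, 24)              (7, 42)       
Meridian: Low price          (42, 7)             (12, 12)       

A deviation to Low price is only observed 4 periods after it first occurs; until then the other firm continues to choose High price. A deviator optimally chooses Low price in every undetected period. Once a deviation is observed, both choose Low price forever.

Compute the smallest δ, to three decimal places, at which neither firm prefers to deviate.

A deviator earns 42 for 4 periods, then 12 forever; cooperating earns 24 forever. Multiplying the IC by (1−δ):
24 ≥ 42(1−δ^4) + 12δ^4, so 30·δ^4 ≥ 18 and δ^4 ≥ 3/5.
δ ≥ (3/5)^(1/4) ≈ 0.880.

0.880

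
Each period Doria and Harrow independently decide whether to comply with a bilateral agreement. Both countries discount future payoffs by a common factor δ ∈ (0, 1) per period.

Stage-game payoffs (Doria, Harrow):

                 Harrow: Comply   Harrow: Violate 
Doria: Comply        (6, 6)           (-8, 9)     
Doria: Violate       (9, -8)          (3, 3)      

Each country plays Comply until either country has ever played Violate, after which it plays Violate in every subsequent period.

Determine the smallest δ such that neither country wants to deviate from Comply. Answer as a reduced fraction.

1/2

Under grim trigger the critical discount factor is (T−C)/(T−P) with T = 9, C = 6, P = 3.
δ* = (9−6)/(9−3) = 3/6 = 1/2.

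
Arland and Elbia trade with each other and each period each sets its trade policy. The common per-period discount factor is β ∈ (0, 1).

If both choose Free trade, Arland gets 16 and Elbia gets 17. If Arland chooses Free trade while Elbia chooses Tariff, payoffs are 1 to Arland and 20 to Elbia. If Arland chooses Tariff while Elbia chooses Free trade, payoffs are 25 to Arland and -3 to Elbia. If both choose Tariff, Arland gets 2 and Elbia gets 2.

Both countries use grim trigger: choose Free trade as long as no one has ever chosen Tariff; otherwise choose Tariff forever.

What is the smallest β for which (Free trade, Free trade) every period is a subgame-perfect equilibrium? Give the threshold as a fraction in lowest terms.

For Arland: deviation gain 25−16 = 9, per-period punishment loss 16−2 = 14. IC gives β ≥ 9/23.
For Elbia: gain 3, loss 15 per period, so β ≥ 3/18 = 1/6.
The tighter constraint is Arland's, so cooperation needs β ≥ 9/23.

9/23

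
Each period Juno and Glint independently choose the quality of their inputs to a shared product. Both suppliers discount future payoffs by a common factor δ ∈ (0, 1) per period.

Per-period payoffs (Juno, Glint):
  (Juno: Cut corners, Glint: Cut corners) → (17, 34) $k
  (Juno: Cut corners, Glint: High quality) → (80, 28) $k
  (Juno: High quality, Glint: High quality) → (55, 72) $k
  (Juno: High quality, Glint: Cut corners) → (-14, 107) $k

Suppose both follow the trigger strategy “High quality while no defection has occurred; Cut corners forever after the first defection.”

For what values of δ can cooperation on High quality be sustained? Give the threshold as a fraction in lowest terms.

35/73

Juno: cooperation gives 55 each period; deviation gives 80 once then 17 forever.
  55/(1−δ) ≥ 80 + 17δ/(1−δ) ⇒ δ ≥ 25/63.
Glint: cooperation gives 72 each period; deviation gives 107 once then 34 forever.
  δ ≥ 35/73.
Both must hold, so the binding constraint is Glint's: δ ≥ 35/73.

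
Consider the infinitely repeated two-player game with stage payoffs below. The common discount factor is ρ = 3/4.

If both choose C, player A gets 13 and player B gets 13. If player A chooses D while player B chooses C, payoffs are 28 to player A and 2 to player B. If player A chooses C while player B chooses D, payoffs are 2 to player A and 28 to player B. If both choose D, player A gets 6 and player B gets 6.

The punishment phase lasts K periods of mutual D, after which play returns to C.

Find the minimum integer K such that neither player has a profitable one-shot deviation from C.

5

Need Σ_{k=1}^{K} ρ^k ≥ (28−13)/(13−6) = 2.1429 at ρ = 3/4.
At K = 4 the sum is 2.0508 < 2.1429; at K = 5 it is 2.2881 ≥ 2.1429.
So the minimum punishment length is K = 5.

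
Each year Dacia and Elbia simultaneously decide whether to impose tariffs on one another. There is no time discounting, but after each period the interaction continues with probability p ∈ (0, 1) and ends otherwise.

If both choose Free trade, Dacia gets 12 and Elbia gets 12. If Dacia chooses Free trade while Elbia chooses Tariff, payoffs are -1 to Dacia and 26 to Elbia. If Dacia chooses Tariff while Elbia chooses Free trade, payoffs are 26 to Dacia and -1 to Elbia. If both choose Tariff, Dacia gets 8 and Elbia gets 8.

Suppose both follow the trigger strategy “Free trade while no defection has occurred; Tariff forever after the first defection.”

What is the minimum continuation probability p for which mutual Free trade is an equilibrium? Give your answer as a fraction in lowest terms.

With no time discounting, the continuation probability p plays the role of the discount factor.
Grim-trigger IC: 12/(1−p) ≥ 26 + 8p/(1−p) ⇒ p ≥ (26−12)/(26−8) = 7/9.

7/9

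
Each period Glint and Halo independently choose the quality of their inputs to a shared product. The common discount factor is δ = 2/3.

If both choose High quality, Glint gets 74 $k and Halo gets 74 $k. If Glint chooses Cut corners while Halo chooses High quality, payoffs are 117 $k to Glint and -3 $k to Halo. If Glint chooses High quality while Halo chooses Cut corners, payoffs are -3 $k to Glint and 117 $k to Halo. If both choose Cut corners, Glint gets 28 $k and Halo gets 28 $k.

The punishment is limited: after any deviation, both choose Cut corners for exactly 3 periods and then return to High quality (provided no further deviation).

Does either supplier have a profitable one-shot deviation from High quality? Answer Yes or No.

No

A one-shot deviation gives 117 now, then 28 for 3 periods, then back to 74.
Gain from deviating: (117−74) today; loss: (74−28) in each of the next 3 periods.
No-deviation condition: (74−28)(δ+…+δ^3) ≥ 117−74, i.e. δ+…+δ^3 ≥ 43/46.
At δ = 2/3: δ+…+δ^3 = 1.4074 ≥ 0.9348.
So cooperation is sustainable.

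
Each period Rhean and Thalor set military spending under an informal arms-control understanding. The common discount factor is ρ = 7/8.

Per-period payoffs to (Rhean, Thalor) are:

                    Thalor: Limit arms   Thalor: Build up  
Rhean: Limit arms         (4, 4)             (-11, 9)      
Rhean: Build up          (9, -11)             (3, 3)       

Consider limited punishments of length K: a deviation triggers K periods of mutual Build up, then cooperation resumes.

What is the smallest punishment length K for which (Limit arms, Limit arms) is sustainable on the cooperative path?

10

Need Σ_{k=1}^{K} ρ^k ≥ (9−4)/(4−3) = 5.0000 at ρ = 7/8.
At K = 9 the sum is 4.8954 < 5.0000; at K = 10 it is 5.1585 ≥ 5.0000.
So the minimum punishment length is K = 10.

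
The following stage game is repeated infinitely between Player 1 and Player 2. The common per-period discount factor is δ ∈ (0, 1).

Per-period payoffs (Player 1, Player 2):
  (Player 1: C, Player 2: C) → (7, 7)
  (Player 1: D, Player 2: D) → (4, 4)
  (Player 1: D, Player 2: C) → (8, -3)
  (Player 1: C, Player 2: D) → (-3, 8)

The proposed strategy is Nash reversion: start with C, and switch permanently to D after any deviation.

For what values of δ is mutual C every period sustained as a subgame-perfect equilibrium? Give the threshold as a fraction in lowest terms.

1/4

One-period gain from deviating is 8 − 7 = 1. The loss is 7 − 4 = 3 in every subsequent period, with present value 3·δ/(1−δ).
Deviation is unprofitable when 3·δ/(1−δ) ≥ 1, i.e. δ/(1−δ) ≥ 1/3.
Equivalently δ ≥ 1/(1+3) = 1/4.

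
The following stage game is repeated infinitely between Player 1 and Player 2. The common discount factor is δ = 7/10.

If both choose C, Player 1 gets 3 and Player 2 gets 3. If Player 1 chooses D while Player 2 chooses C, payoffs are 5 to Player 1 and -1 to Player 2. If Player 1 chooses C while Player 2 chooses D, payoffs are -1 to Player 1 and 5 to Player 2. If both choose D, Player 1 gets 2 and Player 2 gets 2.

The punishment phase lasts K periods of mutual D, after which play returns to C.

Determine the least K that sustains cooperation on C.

Need Σ_{k=1}^{K} δ^k ≥ (5−3)/(3−2) = 2.0000 at δ = 7/10.
At K = 5 the sum is 1.9412 < 2.0000; at K = 6 it is 2.0588 ≥ 2.0000.
So the minimum punishment length is K = 6.

6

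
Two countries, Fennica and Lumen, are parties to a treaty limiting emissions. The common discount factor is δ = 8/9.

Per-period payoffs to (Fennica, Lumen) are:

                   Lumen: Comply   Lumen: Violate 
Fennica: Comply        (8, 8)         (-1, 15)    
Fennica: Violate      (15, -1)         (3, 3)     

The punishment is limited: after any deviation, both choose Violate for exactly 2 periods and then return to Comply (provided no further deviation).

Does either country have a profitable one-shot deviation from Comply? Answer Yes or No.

No

A one-shot deviation gives 15 now, then 3 for 2 periods, then back to 8.
Gain from deviating: (15−8) today; loss: (8−3) in each of the next 2 periods.
No-deviation condition: (8−3)(δ+…+δ^2) ≥ 15−8, i.e. δ+…+δ^2 ≥ 7/5.
At δ = 8/9: δ+…+δ^2 = 1.6790 ≥ 1.4000.
So cooperation is sustainable.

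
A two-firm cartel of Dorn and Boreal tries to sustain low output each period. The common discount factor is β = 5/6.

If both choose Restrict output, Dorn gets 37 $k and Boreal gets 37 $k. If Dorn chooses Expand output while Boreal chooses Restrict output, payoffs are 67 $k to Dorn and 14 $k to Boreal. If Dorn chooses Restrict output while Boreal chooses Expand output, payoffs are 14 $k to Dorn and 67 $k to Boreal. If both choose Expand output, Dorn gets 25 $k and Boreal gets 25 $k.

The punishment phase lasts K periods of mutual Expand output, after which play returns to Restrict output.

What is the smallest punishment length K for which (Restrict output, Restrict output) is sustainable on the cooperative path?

4

IC: β(1−β^K)/(1−β) ≥ (67−37)/(37−25) = 5/2.
With β = 5/6: need 1 − β^K ≥ 5/2·(1−5/6)/(5/6), i.e. β^K ≤ 0.5000.
Since (5/6)^3 = 0.5787 and (5/6)^4 = 0.4823, the smallest such K is 4.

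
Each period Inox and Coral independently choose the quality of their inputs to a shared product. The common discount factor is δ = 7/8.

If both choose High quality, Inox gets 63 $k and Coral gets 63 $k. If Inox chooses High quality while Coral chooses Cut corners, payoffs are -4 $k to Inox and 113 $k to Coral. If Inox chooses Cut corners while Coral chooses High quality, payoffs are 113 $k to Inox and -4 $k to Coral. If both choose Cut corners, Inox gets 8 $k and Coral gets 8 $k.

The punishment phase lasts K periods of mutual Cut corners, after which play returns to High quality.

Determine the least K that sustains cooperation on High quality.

2

IC: δ(1−δ^K)/(1−δ) ≥ (113−63)/(63−8) = 10/11.
With δ = 7/8: need 1 − δ^K ≥ 10/11·(1−7/8)/(7/8), i.e. δ^K ≤ 0.8701.
Since (7/8)^1 = 0.8750 and (7/8)^2 = 0.7656, the smallest such K is 2.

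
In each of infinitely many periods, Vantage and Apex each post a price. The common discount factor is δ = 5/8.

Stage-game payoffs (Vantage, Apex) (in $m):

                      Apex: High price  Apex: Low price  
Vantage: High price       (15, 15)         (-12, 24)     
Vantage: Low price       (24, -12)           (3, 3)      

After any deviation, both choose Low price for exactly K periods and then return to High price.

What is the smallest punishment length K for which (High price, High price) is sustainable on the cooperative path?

Need Σ_{k=1}^{K} δ^k ≥ (24−15)/(15−3) = 0.7500 at δ = 5/8.
At K = 1 the sum is 0.6250 < 0.7500; at K = 2 it is 1.0156 ≥ 0.7500.
So the minimum punishment length is K = 2.

2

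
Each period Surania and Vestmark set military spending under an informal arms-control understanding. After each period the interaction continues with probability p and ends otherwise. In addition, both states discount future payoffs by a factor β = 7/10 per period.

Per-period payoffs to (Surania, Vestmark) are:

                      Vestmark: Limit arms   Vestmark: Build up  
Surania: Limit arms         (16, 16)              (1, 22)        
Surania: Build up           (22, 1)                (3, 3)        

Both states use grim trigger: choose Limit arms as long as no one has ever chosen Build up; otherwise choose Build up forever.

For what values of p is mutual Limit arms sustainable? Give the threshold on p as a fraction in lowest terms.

60/133

Expected continuation weight on next period's payoff is β·p = 7/10·p, which plays the role of the discount factor.
Cooperation requires 7/10·p ≥ (22−16)/(22−3) = 6/19, hence p ≥ 60/133.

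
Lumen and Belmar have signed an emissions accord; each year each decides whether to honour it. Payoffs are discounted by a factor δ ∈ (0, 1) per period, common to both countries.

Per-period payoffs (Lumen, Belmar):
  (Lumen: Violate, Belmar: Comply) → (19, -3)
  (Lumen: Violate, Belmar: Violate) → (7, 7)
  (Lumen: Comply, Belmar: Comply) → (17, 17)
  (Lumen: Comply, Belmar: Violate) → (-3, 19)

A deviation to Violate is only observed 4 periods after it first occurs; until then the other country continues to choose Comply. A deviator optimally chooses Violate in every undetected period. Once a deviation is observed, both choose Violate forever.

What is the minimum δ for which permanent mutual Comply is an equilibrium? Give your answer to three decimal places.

0.639

Deviating for the 4 undetected periods gains 19−17 = 2 per period over cooperation, then loses 17−7 = 10 per period forever once punishment starts.
Gain: 2(1 + δ + … + δ^3); loss: 10·δ^4/(1−δ).
No profitable deviation ⇔ 2(1−δ^4) ≤ 10·δ^4, i.e. δ^4 ≥ 2/(2+10) = 1/6.
Hence δ ≥ (1/6)^(1/4) ≈ 0.639.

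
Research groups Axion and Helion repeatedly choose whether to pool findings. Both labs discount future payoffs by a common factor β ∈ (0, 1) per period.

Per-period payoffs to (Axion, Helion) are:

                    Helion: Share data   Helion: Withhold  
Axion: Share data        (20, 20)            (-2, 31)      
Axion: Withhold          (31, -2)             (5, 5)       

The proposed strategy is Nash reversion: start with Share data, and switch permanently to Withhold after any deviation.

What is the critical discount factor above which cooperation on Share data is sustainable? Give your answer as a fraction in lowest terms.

11/26

Under grim trigger the critical discount factor is (T−C)/(T−P) with T = 31, C = 20, P = 5.
β* = (31−20)/(31−5) = 11/26.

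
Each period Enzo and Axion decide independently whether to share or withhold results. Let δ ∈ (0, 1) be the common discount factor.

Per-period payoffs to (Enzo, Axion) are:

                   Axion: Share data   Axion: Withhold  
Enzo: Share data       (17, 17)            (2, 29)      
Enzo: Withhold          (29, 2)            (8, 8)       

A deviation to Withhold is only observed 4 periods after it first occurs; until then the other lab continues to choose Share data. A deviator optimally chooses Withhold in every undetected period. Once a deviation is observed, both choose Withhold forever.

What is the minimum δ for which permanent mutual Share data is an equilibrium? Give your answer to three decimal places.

0.869

Deviating for the 4 undetected periods gains 29−17 = 12 per period over cooperation, then loses 17−8 = 9 per period forever once punishment starts.
Gain: 12(1 + δ + … + δ^3); loss: 9·δ^4/(1−δ).
No profitable deviation ⇔ 12(1−δ^4) ≤ 9·δ^4, i.e. δ^4 ≥ 12/(12+9) = 4/7.
Hence δ ≥ (4/7)^(1/4) ≈ 0.869.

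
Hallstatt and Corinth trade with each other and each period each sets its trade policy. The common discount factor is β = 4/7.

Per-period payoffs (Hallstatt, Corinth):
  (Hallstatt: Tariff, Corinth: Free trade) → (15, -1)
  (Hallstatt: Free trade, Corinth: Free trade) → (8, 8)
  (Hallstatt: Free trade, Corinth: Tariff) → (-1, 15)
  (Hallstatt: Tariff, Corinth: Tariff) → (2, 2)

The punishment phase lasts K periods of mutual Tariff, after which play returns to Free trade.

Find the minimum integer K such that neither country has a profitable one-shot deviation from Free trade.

4

IC: β(1−β^K)/(1−β) ≥ (15−8)/(8−2) = 7/6.
With β = 4/7: need 1 − β^K ≥ 7/6·(1−4/7)/(4/7), i.e. β^K ≤ 0.1250.
Since (4/7)^3 = 0.1866 and (4/7)^4 = 0.1066, the smallest such K is 4.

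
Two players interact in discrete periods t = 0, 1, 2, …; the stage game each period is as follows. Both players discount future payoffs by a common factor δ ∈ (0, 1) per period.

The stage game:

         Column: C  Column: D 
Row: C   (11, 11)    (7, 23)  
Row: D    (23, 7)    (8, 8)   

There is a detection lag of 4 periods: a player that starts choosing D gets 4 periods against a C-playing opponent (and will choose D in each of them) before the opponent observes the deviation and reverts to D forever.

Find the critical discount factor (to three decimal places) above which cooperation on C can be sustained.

0.946

Deviating for the 4 undetected periods gains 23−11 = 12 per period over cooperation, then loses 11−8 = 3 per period forever once punishment starts.
Gain: 12(1 + δ + … + δ^3); loss: 3·δ^4/(1−δ).
No profitable deviation ⇔ 12(1−δ^4) ≤ 3·δ^4, i.e. δ^4 ≥ 12/(12+3) = 4/5.
Hence δ ≥ (4/5)^(1/4) ≈ 0.946.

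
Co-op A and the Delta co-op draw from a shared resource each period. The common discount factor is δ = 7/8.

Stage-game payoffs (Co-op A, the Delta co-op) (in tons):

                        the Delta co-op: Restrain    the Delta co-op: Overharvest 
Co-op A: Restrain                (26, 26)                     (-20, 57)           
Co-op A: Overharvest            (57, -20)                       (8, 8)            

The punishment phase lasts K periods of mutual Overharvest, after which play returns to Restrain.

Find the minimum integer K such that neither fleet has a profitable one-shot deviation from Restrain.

3

Need Σ_{k=1}^{K} δ^k ≥ (57−26)/(26−8) = 1.7222 at δ = 7/8.
At K = 2 the sum is 1.6406 < 1.7222; at K = 3 it is 2.3105 ≥ 1.7222.
So the minimum punishment length is K = 3.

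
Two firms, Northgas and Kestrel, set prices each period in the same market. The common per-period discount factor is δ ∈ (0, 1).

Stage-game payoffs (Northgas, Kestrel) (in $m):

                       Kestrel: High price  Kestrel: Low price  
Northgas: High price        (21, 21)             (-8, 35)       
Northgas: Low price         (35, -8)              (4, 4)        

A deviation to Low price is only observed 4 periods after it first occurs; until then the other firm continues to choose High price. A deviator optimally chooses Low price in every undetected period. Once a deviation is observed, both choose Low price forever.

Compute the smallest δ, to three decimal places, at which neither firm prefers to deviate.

A deviator earns 35 for 4 periods, then 4 forever; cooperating earns 21 forever. Multiplying the IC by (1−δ):
21 ≥ 35(1−δ^4) + 4δ^4, so 31·δ^4 ≥ 14 and δ^4 ≥ 14/31.
δ ≥ (14/31)^(1/4) ≈ 0.820.

0.820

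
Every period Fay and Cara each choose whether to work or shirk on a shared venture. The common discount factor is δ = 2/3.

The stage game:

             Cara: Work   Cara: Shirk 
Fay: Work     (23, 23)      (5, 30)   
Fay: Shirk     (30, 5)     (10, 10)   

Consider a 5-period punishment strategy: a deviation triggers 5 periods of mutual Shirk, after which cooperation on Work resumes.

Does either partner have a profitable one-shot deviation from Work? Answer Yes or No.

No

IC: δ+…+δ^5 ≥ (30−23)/(23−10) = 7/13.
At δ = 2/3: partial sum = 1.7366 ≥ 0.5385. Cooperation sustainable.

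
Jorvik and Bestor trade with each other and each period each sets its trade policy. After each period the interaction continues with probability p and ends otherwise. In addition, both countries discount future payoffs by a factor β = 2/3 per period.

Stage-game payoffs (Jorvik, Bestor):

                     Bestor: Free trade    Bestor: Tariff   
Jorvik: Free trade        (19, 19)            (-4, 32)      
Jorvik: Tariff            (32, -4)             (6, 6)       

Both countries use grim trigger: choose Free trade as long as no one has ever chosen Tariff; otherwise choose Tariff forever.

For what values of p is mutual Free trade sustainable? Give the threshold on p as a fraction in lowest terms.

3/4

With continuation probability p and discount β, the effective per-period discount factor is βp.
Grim-trigger IC: βp ≥ (32−19)/(32−6) = 1/2.
So p ≥ (1/2)/(2/3) = 3/4.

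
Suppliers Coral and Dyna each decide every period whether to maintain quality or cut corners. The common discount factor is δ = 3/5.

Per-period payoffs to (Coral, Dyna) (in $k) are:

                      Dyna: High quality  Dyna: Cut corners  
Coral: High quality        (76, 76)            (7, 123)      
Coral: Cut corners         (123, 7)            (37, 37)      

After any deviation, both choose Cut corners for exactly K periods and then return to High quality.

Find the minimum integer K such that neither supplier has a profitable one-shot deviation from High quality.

4

Need Σ_{k=1}^{K} δ^k ≥ (123−76)/(76−37) = 1.2051 at δ = 3/5.
At K = 3 the sum is 1.1760 < 1.2051; at K = 4 it is 1.3056 ≥ 1.2051.
So the minimum punishment length is K = 4.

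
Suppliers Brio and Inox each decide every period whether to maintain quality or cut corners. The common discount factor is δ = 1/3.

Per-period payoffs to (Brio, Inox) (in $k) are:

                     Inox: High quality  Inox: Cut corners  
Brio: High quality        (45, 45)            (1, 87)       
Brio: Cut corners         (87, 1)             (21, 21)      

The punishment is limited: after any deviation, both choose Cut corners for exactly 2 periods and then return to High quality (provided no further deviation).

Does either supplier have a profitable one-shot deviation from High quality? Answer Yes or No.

Comparing payoff streams over the 3 periods until play realigns: cooperate → 45(1+δ+…+δ^2); deviate → 87 + 21(δ+…+δ^2).
Cooperation is sustained iff (45−21)(δ+…+δ^2) ≥ 87−45.
δ+…+δ^2 = 1/3·(1−(1/3)^2)/(1−1/3) = 0.4444, and (87−45)/(45−21) = 1.7500.
0.4444 < 1.7500, so cooperation is not sustainable.

Yes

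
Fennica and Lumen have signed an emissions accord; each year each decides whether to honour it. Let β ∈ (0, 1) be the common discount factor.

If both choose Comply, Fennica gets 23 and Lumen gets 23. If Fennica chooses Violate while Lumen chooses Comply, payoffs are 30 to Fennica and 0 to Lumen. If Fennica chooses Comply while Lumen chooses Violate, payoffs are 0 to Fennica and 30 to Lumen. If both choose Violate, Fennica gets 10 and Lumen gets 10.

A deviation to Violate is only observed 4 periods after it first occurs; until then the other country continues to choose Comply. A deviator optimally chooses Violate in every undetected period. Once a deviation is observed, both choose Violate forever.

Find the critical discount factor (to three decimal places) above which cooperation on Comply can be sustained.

Deviating for the 4 undetected periods gains 30−23 = 7 per period over cooperation, then loses 23−10 = 13 per period forever once punishment starts.
Gain: 7(1 + β + … + β^3); loss: 13·β^4/(1−β).
No profitable deviation ⇔ 7(1−β^4) ≤ 13·β^4, i.e. β^4 ≥ 7/(7+13) = 7/20.
Hence β ≥ (7/20)^(1/4) ≈ 0.769.

0.769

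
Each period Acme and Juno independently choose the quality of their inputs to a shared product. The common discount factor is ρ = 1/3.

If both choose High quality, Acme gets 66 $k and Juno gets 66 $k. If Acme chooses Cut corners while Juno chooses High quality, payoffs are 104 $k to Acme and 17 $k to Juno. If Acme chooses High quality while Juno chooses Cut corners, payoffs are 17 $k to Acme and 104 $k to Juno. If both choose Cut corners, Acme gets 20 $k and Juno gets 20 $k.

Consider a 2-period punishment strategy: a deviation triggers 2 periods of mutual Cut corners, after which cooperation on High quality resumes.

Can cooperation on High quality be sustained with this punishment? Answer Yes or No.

IC: ρ+…+ρ^2 ≥ (104−66)/(66−20) = 19/23.
At ρ = 1/3: partial sum = 0.4444 < 0.8261. Cooperation not sustainable.

No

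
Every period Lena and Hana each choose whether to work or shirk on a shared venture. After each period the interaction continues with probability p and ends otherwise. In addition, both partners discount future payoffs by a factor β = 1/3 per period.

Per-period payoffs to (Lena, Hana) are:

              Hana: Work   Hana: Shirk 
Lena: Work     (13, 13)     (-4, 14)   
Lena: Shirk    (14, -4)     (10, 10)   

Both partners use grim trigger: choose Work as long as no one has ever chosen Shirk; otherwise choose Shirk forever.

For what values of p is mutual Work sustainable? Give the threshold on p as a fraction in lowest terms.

Expected continuation weight on next period's payoff is β·p = 1/3·p, which plays the role of the discount factor.
Cooperation requires 1/3·p ≥ (14−13)/(14−10) = 1/4, hence p ≥ 3/4.

3/4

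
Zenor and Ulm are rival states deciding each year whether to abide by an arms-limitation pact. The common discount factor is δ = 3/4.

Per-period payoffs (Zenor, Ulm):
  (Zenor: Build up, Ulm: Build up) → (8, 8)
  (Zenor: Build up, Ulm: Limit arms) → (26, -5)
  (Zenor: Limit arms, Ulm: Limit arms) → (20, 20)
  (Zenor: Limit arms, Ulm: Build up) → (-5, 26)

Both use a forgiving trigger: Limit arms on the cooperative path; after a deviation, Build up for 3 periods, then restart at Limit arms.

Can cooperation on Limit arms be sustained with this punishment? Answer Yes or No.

A one-shot deviation gives 26 now, then 8 for 3 periods, then back to 20.
Gain from deviating: (26−20) today; loss: (20−8) in each of the next 3 periods.
No-deviation condition: (20−8)(δ+…+δ^3) ≥ 26−20, i.e. δ+…+δ^3 ≥ 1/2.
At δ = 3/4: δ+…+δ^3 = 1.7344 ≥ 0.5000.
So cooperation is sustainable.

Yes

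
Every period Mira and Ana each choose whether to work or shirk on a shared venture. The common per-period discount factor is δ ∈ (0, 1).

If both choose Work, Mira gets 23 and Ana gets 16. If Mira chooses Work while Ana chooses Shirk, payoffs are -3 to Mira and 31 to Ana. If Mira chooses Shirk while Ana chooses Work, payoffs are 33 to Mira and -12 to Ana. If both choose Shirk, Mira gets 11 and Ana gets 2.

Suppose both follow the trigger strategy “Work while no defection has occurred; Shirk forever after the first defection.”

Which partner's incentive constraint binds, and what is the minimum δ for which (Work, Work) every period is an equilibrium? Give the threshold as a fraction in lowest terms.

For Mira: deviation gain 33−23 = 10, per-period punishment loss 23−11 = 12. IC gives δ ≥ 10/22 = 5/11.
For Ana: gain 15, loss 14 per period, so δ ≥ 15/29.
The tighter constraint is Ana's, so cooperation needs δ ≥ 15/29.

Ana; δ ≥ 15/29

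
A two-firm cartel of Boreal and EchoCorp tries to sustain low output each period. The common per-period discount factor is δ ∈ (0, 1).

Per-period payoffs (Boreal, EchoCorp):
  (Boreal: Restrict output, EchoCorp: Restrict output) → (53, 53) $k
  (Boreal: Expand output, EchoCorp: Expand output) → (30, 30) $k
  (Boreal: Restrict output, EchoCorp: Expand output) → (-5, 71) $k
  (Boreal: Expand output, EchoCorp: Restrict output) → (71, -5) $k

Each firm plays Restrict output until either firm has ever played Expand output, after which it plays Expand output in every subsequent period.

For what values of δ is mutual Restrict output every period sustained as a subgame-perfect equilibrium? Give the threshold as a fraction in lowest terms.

18/41

Cooperation forever yields 53 each period: 53/(1−δ).
Deviating yields 71 once, then 30 forever: 71 + 30δ/(1−δ).
No profitable deviation requires 53/(1−δ) ≥ 71 + 30δ/(1−δ).
Multiplying by (1−δ): 53 ≥ 71(1−δ) + 30δ = 71 − 41δ.
So 41δ ≥ 18, i.e. δ ≥ 18/41.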